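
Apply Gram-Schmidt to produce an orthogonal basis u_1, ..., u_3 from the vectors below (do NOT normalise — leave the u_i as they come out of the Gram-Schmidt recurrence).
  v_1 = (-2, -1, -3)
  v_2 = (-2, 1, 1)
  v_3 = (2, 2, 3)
Orthogonal basis:
  u_1 = (-2, -1, -3)
  u_2 = (-2, 1, 1)
  u_3 = (4/21, 16/21, -8/21)

Apply the Gram-Schmidt recurrence
  u_1 = v_1
  u_i = v_i − Σ_{j<i} ((v_i · u_j) / (u_j · u_j)) · u_j.

Step by step this gives:
  u_1 = (-2, -1, -3)
  u_2 = (-2, 1, 1)
  u_3 = (4/21, 16/21, -8/21)

Orthogonality check:
  u_2 · u_1 = 0 (should be 0)
  u_3 · u_1 = 0 (should be 0)
  u_3 · u_2 = 0 (should be 0)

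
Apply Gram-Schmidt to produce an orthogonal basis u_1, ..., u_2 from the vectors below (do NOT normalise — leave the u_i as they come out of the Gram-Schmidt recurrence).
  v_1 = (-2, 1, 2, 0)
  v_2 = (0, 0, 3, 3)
Orthogonal basis:
  u_1 = (-2, 1, 2, 0)
  u_2 = (4/3, -2/3, 5/3, 3)

Apply the Gram-Schmidt recurrence
  u_1 = v_1
  u_i = v_i − Σ_{j<i} ((v_i · u_j) / (u_j · u_j)) · u_j.

Step by step this gives:
  u_1 = (-2, 1, 2, 0)
  u_2 = (4/3, -2/3, 5/3, 3)

Orthogonality check:
  u_2 · u_1 = 0 (should be 0)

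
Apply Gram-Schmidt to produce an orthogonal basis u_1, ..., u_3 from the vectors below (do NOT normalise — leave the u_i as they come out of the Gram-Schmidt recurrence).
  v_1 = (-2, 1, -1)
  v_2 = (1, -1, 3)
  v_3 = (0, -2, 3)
Orthogonal basis:
  u_1 = (-2, 1, -1)
  u_2 = (-1, 0, 2)
  u_3 = (-7/15, -7/6, -7/30)

Apply the Gram-Schmidt recurrence
  u_1 = v_1
  u_i = v_i − Σ_{j<i} ((v_i · u_j) / (u_j · u_j)) · u_j.

Step by step this gives:
  u_1 = (-2, 1, -1)
  u_2 = (-1, 0, 2)
  u_3 = (-7/15, -7/6, -7/30)

Orthogonality check:
  u_2 · u_1 = 0 (should be 0)
  u_3 · u_1 = 0 (should be 0)
  u_3 · u_2 = 0 (should be 0)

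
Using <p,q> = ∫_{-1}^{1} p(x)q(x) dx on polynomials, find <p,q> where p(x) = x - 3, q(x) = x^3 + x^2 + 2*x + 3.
<p,q> = -274/15

Expand the product: p(x)·q(x) = x^4 - 2*x^3 - x^2 - 3*x - 9.
∫_{-1}^{1} of each monomial x^k gives [2/(k+1) if k even, 0 if k odd]. Integrating term-by-term (or equivalently evaluating the antiderivative F(x) = x^5/5 - x^4/2 - x^3/3 - 3*x^2/2 - 9*x at the endpoints):
  F(1) − F(−1) = -167/15 − (107/15) = -274/15.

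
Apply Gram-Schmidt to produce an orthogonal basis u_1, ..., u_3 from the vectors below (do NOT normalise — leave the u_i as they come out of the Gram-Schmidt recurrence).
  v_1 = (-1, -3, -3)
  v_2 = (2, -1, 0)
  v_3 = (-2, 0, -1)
Orthogonal basis:
  u_1 = (-1, -3, -3)
  u_2 = (39/19, -16/19, 3/19)
  u_3 = (3/94, 3/47, -7/94)

Apply the Gram-Schmidt recurrence
  u_1 = v_1
  u_i = v_i − Σ_{j<i} ((v_i · u_j) / (u_j · u_j)) · u_j.

Step by step this gives:
  u_1 = (-1, -3, -3)
  u_2 = (39/19, -16/19, 3/19)
  u_3 = (3/94, 3/47, -7/94)

Orthogonality check:
  u_2 · u_1 = 0 (should be 0)
  u_3 · u_1 = 0 (should be 0)
  u_3 · u_2 = 0 (should be 0)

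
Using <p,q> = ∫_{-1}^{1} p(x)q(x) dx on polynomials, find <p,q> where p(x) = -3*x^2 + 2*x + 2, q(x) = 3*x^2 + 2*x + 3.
<p,q> = 136/15

Expand the product: p(x)·q(x) = -9*x^4 + x^2 + 10*x + 6.
∫_{-1}^{1} of each monomial x^k gives [2/(k+1) if k even, 0 if k odd]. Integrating term-by-term (or equivalently evaluating the antiderivative F(x) = -9*x^5/5 + x^3/3 + 5*x^2 + 6*x at the endpoints):
  F(1) − F(−1) = 143/15 − (7/15) = 136/15.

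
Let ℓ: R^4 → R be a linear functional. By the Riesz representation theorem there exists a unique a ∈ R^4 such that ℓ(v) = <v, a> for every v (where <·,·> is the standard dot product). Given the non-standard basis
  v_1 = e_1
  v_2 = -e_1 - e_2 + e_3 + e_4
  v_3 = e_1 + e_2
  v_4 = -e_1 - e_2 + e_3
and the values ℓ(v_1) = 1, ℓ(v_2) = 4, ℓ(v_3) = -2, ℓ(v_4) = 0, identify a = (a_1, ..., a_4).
a = (1, -3, -2, 4)

Write a = (a_1, ..., a_4) in the standard basis. For each basis vector v_i, ℓ(v_i) = <v_i, a> is a linear equation in the a_j's. Collect the n equations into a matrix system V a = ℓ, where row i of V is v_i (expressed in the standard basis). Since V is invertible (lower-triangular with 1s on the diagonal, up to permutation), solve by back-substitution:
  V =
[[1, 0, 0, 0],
 [-1, -1, 1, 1],
 [1, 1, 0, 0],
 [-1, -1, 1, 0]]
  V a = (1, 4, -2, 0)
Solving gives a = (1, -3, -2, 4).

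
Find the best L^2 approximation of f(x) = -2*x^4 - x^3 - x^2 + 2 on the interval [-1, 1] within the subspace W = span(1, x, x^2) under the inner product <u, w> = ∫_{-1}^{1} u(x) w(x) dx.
g(x) = -19*x^2/7 - 3*x/5 + 76/35

The best approximation g ∈ W is the orthogonal projection of f onto W. Writing g = a_0 + a_1 x + a_2 x^2, the coefficients solve the normal equations G · a = b where
  G_{ij} = <φ_i, φ_j> and b_i = <f, φ_i>, with φ_0 = 1, φ_1 = x, φ_2 = x^2.
G =
  [2, 0, 2/3]
  [0, 2/3, 0]
  [2/3, 0, 2/5],
b = (38/15, -2/5, 38/105).
Solving gives a_0 = 76/35, a_1 = -3/5, a_2 = -19/7, so
  g(x) = -19*x^2/7 - 3*x/5 + 76/35.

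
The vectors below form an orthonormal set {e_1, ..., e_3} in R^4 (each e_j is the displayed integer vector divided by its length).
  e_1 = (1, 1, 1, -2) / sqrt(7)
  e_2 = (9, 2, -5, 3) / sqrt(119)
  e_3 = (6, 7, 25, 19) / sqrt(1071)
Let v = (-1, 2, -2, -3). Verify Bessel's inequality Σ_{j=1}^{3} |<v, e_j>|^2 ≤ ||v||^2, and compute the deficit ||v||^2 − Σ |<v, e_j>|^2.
Σ |<v, e_j>|^2 = 90/7; ||v||^2 = 18; deficit = 36/7

Write each e_j = u_j / sqrt(<u_j, u_j>) where u_j is the displayed integer vector. Then <v, e_j> = <v, u_j> / sqrt(<u_j, u_j>), so |<v, e_j>|^2 = <v, u_j>^2 / <u_j, u_j>.
Coefficients: <v, e_1> = 5/sqrt(7), <v, e_2> = -4/sqrt(119), <v, e_3> = -99/sqrt(1071).
Square and sum: Σ |<v, e_j>|^2 = 90/7.
Compute ||v||^2 = v·v = 18.
Deficit = 18 − 90/7 = 36/7 ≥ 0, confirming Bessel's inequality. (The deficit equals ||v − Σ <v,e_j> e_j||^2, the squared distance from v to span{e_j}.)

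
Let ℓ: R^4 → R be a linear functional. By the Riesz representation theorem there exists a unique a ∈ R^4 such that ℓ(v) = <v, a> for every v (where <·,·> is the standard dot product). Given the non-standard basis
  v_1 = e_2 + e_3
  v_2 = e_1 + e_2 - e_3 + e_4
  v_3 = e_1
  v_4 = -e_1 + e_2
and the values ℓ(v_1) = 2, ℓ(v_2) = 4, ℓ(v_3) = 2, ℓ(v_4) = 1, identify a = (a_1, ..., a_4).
a = (2, 3, -1, -2)

Write a = (a_1, ..., a_4) in the standard basis. For each basis vector v_i, ℓ(v_i) = <v_i, a> is a linear equation in the a_j's. Collect the n equations into a matrix system V a = ℓ, where row i of V is v_i (expressed in the standard basis). Since V is invertible (lower-triangular with 1s on the diagonal, up to permutation), solve by back-substitution:
  V =
[[0, 1, 1, 0],
 [1, 1, -1, 1],
 [1, 0, 0, 0],
 [-1, 1, 0, 0]]
  V a = (2, 4, 2, 1)
Solving gives a = (2, 3, -1, -2).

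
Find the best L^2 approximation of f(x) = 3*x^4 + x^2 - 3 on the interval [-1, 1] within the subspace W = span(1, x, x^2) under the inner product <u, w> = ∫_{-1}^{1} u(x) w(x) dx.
g(x) = 25*x^2/7 - 114/35

The best approximation g ∈ W is the orthogonal projection of f onto W. Writing g = a_0 + a_1 x + a_2 x^2, the coefficients solve the normal equations G · a = b where
  G_{ij} = <φ_i, φ_j> and b_i = <f, φ_i>, with φ_0 = 1, φ_1 = x, φ_2 = x^2.
G =
  [2, 0, 2/3]
  [0, 2/3, 0]
  [2/3, 0, 2/5],
b = (-62/15, 0, -26/35).
Solving gives a_0 = -114/35, a_1 = 0, a_2 = 25/7, so
  g(x) = 25*x^2/7 - 114/35.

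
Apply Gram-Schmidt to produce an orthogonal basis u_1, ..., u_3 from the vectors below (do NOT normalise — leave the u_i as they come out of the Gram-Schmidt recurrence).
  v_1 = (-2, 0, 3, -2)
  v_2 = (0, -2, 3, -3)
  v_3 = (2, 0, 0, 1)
Orthogonal basis:
  u_1 = (-2, 0, 3, -2)
  u_2 = (30/17, -2, 6/17, -21/17)
  u_3 = (124/149, 78/149, 144/149, 92/149)

Apply the Gram-Schmidt recurrence
  u_1 = v_1
  u_i = v_i − Σ_{j<i} ((v_i · u_j) / (u_j · u_j)) · u_j.

Step by step this gives:
  u_1 = (-2, 0, 3, -2)
  u_2 = (30/17, -2, 6/17, -21/17)
  u_3 = (124/149, 78/149, 144/149, 92/149)

Orthogonality check:
  u_2 · u_1 = 0 (should be 0)
  u_3 · u_1 = 0 (should be 0)
  u_3 · u_2 = 0 (should be 0)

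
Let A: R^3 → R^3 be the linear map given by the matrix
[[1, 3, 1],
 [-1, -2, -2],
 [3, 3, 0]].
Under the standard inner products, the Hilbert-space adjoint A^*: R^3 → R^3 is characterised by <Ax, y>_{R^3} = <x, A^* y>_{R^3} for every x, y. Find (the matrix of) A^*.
A^* = A^T =
[[1, -1, 3],
 [3, -2, 3],
 [1, -2, 0]]

For real matrices with standard dot products, the defining identity <Ax, y> = <x, A^* y> gives (Ax)^T y = x^T (A^*) y, i.e. x^T A^T y = x^T (A^*) y. Since this holds for all x, y, we must have A^* = A^T. Therefore
A^* =
[[1, -1, 3],
 [3, -2, 3],
 [1, -2, 0]].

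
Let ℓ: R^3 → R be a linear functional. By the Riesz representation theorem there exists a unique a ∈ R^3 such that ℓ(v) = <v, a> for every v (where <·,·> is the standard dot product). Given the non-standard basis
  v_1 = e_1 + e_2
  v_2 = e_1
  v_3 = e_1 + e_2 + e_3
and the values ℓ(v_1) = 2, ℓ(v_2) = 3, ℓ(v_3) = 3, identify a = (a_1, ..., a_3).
a = (3, -1, 1)

Write a = (a_1, ..., a_3) in the standard basis. For each basis vector v_i, ℓ(v_i) = <v_i, a> is a linear equation in the a_j's. Collect the n equations into a matrix system V a = ℓ, where row i of V is v_i (expressed in the standard basis). Since V is invertible (lower-triangular with 1s on the diagonal, up to permutation), solve by back-substitution:
  V =
[[1, 1, 0],
 [1, 0, 0],
 [1, 1, 1]]
  V a = (2, 3, 3)
Solving gives a = (3, -1, 1).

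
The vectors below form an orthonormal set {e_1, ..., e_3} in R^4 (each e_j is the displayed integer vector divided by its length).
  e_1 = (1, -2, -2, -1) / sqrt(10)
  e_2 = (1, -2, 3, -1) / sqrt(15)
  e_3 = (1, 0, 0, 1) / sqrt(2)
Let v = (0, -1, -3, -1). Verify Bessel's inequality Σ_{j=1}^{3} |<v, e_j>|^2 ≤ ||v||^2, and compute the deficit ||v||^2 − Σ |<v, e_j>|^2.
Σ |<v, e_j>|^2 = 11; ||v||^2 = 11; deficit = 0

Write each e_j = u_j / sqrt(<u_j, u_j>) where u_j is the displayed integer vector. Then <v, e_j> = <v, u_j> / sqrt(<u_j, u_j>), so |<v, e_j>|^2 = <v, u_j>^2 / <u_j, u_j>.
Coefficients: <v, e_1> = 9/sqrt(10), <v, e_2> = -6/sqrt(15), <v, e_3> = -1/sqrt(2).
Square and sum: Σ |<v, e_j>|^2 = 11.
Compute ||v||^2 = v·v = 11.
Deficit = 11 − 11 = 0 ≥ 0, confirming Bessel's inequality. (The deficit equals ||v − Σ <v,e_j> e_j||^2, the squared distance from v to span{e_j}.)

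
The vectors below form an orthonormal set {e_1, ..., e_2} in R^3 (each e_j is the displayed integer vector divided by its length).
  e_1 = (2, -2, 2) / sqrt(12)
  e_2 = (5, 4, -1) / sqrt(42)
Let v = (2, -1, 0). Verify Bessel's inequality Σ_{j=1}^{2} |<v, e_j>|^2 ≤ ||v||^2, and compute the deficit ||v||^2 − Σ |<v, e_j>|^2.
Σ |<v, e_j>|^2 = 27/7; ||v||^2 = 5; deficit = 8/7

Write each e_j = u_j / sqrt(<u_j, u_j>) where u_j is the displayed integer vector. Then <v, e_j> = <v, u_j> / sqrt(<u_j, u_j>), so |<v, e_j>|^2 = <v, u_j>^2 / <u_j, u_j>.
Coefficients: <v, e_1> = 6/sqrt(12), <v, e_2> = 6/sqrt(42).
Square and sum: Σ |<v, e_j>|^2 = 27/7.
Compute ||v||^2 = v·v = 5.
Deficit = 5 − 27/7 = 8/7 ≥ 0, confirming Bessel's inequality. (The deficit equals ||v − Σ <v,e_j> e_j||^2, the squared distance from v to span{e_j}.)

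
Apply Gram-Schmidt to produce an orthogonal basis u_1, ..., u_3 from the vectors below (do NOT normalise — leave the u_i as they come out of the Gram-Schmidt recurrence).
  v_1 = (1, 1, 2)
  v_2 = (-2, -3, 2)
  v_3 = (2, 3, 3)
Orthogonal basis:
  u_1 = (1, 1, 2)
  u_2 = (-11/6, -17/6, 7/3)
  u_3 = (-40/101, 30/101, 5/101)

Apply the Gram-Schmidt recurrence
  u_1 = v_1
  u_i = v_i − Σ_{j<i} ((v_i · u_j) / (u_j · u_j)) · u_j.

Step by step this gives:
  u_1 = (1, 1, 2)
  u_2 = (-11/6, -17/6, 7/3)
  u_3 = (-40/101, 30/101, 5/101)

Orthogonality check:
  u_2 · u_1 = 0 (should be 0)
  u_3 · u_1 = 0 (should be 0)
  u_3 · u_2 = 0 (should be 0)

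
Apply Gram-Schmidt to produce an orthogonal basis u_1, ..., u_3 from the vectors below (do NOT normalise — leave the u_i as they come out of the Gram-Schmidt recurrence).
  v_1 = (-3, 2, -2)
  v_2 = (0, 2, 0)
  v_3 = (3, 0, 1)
Orthogonal basis:
  u_1 = (-3, 2, -2)
  u_2 = (12/17, 26/17, 8/17)
  u_3 = (6/13, 0, -9/13)

Apply the Gram-Schmidt recurrence
  u_1 = v_1
  u_i = v_i − Σ_{j<i} ((v_i · u_j) / (u_j · u_j)) · u_j.

Step by step this gives:
  u_1 = (-3, 2, -2)
  u_2 = (12/17, 26/17, 8/17)
  u_3 = (6/13, 0, -9/13)

Orthogonality check:
  u_2 · u_1 = 0 (should be 0)
  u_3 · u_1 = 0 (should be 0)
  u_3 · u_2 = 0 (should be 0)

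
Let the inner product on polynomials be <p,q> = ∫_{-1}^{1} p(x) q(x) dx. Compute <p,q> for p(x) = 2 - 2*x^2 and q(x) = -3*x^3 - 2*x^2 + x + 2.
<p,q> = 64/15

Expand the product: p(x)·q(x) = 6*x^5 + 4*x^4 - 8*x^3 - 8*x^2 + 2*x + 4.
∫_{-1}^{1} of each monomial x^k gives [2/(k+1) if k even, 0 if k odd]. Integrating term-by-term (or equivalently evaluating the antiderivative F(x) = x^6 + 4*x^5/5 - 2*x^4 - 8*x^3/3 + x^2 + 4*x at the endpoints):
  F(1) − F(−1) = 32/15 − (-32/15) = 64/15.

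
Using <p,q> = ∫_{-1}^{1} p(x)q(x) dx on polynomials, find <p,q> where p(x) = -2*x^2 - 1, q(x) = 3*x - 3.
<p,q> = 10

Expand the product: p(x)·q(x) = -6*x^3 + 6*x^2 - 3*x + 3.
∫_{-1}^{1} of each monomial x^k gives [2/(k+1) if k even, 0 if k odd]. Integrating term-by-term (or equivalently evaluating the antiderivative F(x) = -3*x^4/2 + 2*x^3 - 3*x^2/2 + 3*x at the endpoints):
  F(1) − F(−1) = 2 − (-8) = 10.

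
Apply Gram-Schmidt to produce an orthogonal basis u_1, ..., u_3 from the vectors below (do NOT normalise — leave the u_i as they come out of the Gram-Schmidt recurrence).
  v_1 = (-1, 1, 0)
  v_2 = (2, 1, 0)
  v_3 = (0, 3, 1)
Orthogonal basis:
  u_1 = (-1, 1, 0)
  u_2 = (3/2, 3/2, 0)
  u_3 = (0, 0, 1)

Apply the Gram-Schmidt recurrence
  u_1 = v_1
  u_i = v_i − Σ_{j<i} ((v_i · u_j) / (u_j · u_j)) · u_j.

Step by step this gives:
  u_1 = (-1, 1, 0)
  u_2 = (3/2, 3/2, 0)
  u_3 = (0, 0, 1)

Orthogonality check:
  u_2 · u_1 = 0 (should be 0)
  u_3 · u_1 = 0 (should be 0)
  u_3 · u_2 = 0 (should be 0)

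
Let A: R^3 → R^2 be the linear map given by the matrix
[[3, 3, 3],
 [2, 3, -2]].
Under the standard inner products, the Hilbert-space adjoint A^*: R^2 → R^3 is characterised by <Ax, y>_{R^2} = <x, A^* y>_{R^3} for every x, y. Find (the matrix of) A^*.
A^* = A^T =
[[3, 2],
 [3, 3],
 [3, -2]]

For real matrices with standard dot products, the defining identity <Ax, y> = <x, A^* y> gives (Ax)^T y = x^T (A^*) y, i.e. x^T A^T y = x^T (A^*) y. Since this holds for all x, y, we must have A^* = A^T. Therefore
A^* =
[[3, 2],
 [3, 3],
 [3, -2]].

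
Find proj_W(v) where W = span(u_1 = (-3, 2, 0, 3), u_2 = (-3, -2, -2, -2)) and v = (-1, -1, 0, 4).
proj_W(v) = (-651/461, 646/461, 106/461, 916/461)

Set up U = [u_1 | ... | u_2] ∈ R^(4×2). The projector onto W = col(U) is P = U (U^T U)^(-1) U^T.
Compute U^T U =
  [22, -1]
  [-1, 21],
and U^T v = (13, -3).
Solve U^T U · c = U^T v for the coefficients: c = (270/461, -53/461). The projection is proj_W(v) = U c.
Check: (v - proj_W(v)) · u_1 = 0  (should be 0).
Check: (v - proj_W(v)) · u_2 = 0  (should be 0).
Result: proj_W(v) = (-651/461, 646/461, 106/461, 916/461).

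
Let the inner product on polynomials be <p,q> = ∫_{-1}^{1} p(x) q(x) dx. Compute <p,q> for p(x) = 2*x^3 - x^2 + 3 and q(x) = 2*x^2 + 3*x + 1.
<p,q> = 164/15

Expand the product: p(x)·q(x) = 4*x^5 + 4*x^4 - x^3 + 5*x^2 + 9*x + 3.
∫_{-1}^{1} of each monomial x^k gives [2/(k+1) if k even, 0 if k odd]. Integrating term-by-term (or equivalently evaluating the antiderivative F(x) = 2*x^6/3 + 4*x^5/5 - x^4/4 + 5*x^3/3 + 9*x^2/2 + 3*x at the endpoints):
  F(1) − F(−1) = 623/60 − (-11/20) = 164/15.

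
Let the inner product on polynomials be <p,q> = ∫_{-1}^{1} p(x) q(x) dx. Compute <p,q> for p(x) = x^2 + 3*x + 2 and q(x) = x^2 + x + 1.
<p,q> = 42/5

Expand the product: p(x)·q(x) = x^4 + 4*x^3 + 6*x^2 + 5*x + 2.
∫_{-1}^{1} of each monomial x^k gives [2/(k+1) if k even, 0 if k odd]. Integrating term-by-term (or equivalently evaluating the antiderivative F(x) = x^5/5 + x^4 + 2*x^3 + 5*x^2/2 + 2*x at the endpoints):
  F(1) − F(−1) = 77/10 − (-7/10) = 42/5.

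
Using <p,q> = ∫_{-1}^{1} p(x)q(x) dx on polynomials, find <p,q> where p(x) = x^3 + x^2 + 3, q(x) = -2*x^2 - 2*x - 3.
<p,q> = -128/5

Expand the product: p(x)·q(x) = -2*x^5 - 4*x^4 - 5*x^3 - 9*x^2 - 6*x - 9.
∫_{-1}^{1} of each monomial x^k gives [2/(k+1) if k even, 0 if k odd]. Integrating term-by-term (or equivalently evaluating the antiderivative F(x) = -x^6/3 - 4*x^5/5 - 5*x^4/4 - 3*x^3 - 3*x^2 - 9*x at the endpoints):
  F(1) − F(−1) = -1043/60 − (493/60) = -128/5.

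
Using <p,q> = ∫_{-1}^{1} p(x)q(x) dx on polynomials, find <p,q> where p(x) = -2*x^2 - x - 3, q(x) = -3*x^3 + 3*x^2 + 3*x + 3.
<p,q> = -156/5

Expand the product: p(x)·q(x) = 6*x^5 - 3*x^4 - 18*x^2 - 12*x - 9.
∫_{-1}^{1} of each monomial x^k gives [2/(k+1) if k even, 0 if k odd]. Integrating term-by-term (or equivalently evaluating the antiderivative F(x) = x^6 - 3*x^5/5 - 6*x^3 - 6*x^2 - 9*x at the endpoints):
  F(1) − F(−1) = -103/5 − (53/5) = -156/5.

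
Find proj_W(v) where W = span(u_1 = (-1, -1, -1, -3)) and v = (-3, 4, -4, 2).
proj_W(v) = (1/4, 1/4, 1/4, 3/4)

Set up U = [u_1 | ... | u_1] ∈ R^(4×1). The projector onto W = col(U) is P = U (U^T U)^(-1) U^T.
Compute U^T U =
  [12],
and U^T v = (-3).
Solve U^T U · c = U^T v for the coefficients: c = (-1/4). The projection is proj_W(v) = U c.
Check: (v - proj_W(v)) · u_1 = 0  (should be 0).
Result: proj_W(v) = (1/4, 1/4, 1/4, 3/4).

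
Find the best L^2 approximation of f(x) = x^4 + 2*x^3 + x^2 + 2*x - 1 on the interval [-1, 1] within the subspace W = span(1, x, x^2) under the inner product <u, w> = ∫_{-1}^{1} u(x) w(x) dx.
g(x) = 13*x^2/7 + 16*x/5 - 38/35

The best approximation g ∈ W is the orthogonal projection of f onto W. Writing g = a_0 + a_1 x + a_2 x^2, the coefficients solve the normal equations G · a = b where
  G_{ij} = <φ_i, φ_j> and b_i = <f, φ_i>, with φ_0 = 1, φ_1 = x, φ_2 = x^2.
G =
  [2, 0, 2/3]
  [0, 2/3, 0]
  [2/3, 0, 2/5],
b = (-14/15, 32/15, 2/105).
Solving gives a_0 = -38/35, a_1 = 16/5, a_2 = 13/7, so
  g(x) = 13*x^2/7 + 16*x/5 - 38/35.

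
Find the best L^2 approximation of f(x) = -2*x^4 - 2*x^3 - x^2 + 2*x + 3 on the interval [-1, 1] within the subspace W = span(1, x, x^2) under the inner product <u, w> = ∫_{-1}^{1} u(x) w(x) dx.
g(x) = -19*x^2/7 + 4*x/5 + 111/35

The best approximation g ∈ W is the orthogonal projection of f onto W. Writing g = a_0 + a_1 x + a_2 x^2, the coefficients solve the normal equations G · a = b where
  G_{ij} = <φ_i, φ_j> and b_i = <f, φ_i>, with φ_0 = 1, φ_1 = x, φ_2 = x^2.
G =
  [2, 0, 2/3]
  [0, 2/3, 0]
  [2/3, 0, 2/5],
b = (68/15, 8/15, 36/35).
Solving gives a_0 = 111/35, a_1 = 4/5, a_2 = -19/7, so
  g(x) = -19*x^2/7 + 4*x/5 + 111/35.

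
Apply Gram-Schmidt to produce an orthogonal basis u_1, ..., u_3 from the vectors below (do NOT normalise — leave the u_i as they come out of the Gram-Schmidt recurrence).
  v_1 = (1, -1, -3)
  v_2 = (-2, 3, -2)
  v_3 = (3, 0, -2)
Orthogonal basis:
  u_1 = (1, -1, -3)
  u_2 = (-23/11, 34/11, -19/11)
  u_3 = (11/6, 4/3, 1/6)

Apply the Gram-Schmidt recurrence
  u_1 = v_1
  u_i = v_i − Σ_{j<i} ((v_i · u_j) / (u_j · u_j)) · u_j.

Step by step this gives:
  u_1 = (1, -1, -3)
  u_2 = (-23/11, 34/11, -19/11)
  u_3 = (11/6, 4/3, 1/6)

Orthogonality check:
  u_2 · u_1 = 0 (should be 0)
  u_3 · u_1 = 0 (should be 0)
  u_3 · u_2 = 0 (should be 0)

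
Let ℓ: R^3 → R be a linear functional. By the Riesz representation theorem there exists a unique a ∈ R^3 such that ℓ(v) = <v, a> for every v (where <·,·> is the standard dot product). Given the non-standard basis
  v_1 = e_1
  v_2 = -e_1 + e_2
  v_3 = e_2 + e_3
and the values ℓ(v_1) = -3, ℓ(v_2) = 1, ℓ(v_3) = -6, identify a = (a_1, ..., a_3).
a = (-3, -2, -4)

Write a = (a_1, ..., a_3) in the standard basis. For each basis vector v_i, ℓ(v_i) = <v_i, a> is a linear equation in the a_j's. Collect the n equations into a matrix system V a = ℓ, where row i of V is v_i (expressed in the standard basis). Since V is invertible (lower-triangular with 1s on the diagonal, up to permutation), solve by back-substitution:
  V =
[[1, 0, 0],
 [-1, 1, 0],
 [0, 1, 1]]
  V a = (-3, 1, -6)
Solving gives a = (-3, -2, -4).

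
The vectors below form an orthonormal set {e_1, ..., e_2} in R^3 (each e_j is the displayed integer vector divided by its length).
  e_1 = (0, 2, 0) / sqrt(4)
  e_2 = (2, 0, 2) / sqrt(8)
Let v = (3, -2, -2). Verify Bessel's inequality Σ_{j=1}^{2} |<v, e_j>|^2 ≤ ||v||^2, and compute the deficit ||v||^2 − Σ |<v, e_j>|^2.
Σ |<v, e_j>|^2 = 9/2; ||v||^2 = 17; deficit = 25/2

Write each e_j = u_j / sqrt(<u_j, u_j>) where u_j is the displayed integer vector. Then <v, e_j> = <v, u_j> / sqrt(<u_j, u_j>), so |<v, e_j>|^2 = <v, u_j>^2 / <u_j, u_j>.
Coefficients: <v, e_1> = -4/sqrt(4), <v, e_2> = 2/sqrt(8).
Square and sum: Σ |<v, e_j>|^2 = 9/2.
Compute ||v||^2 = v·v = 17.
Deficit = 17 − 9/2 = 25/2 ≥ 0, confirming Bessel's inequality. (The deficit equals ||v − Σ <v,e_j> e_j||^2, the squared distance from v to span{e_j}.)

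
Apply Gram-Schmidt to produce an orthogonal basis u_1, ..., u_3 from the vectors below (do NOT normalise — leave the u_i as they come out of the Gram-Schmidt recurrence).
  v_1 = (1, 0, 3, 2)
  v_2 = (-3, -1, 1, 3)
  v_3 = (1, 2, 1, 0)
Orthogonal basis:
  u_1 = (1, 0, 3, 2)
  u_2 = (-24/7, -1, -2/7, 15/7)
  u_3 = (-25/61, 102/61, 3/61, 8/61)

Apply the Gram-Schmidt recurrence
  u_1 = v_1
  u_i = v_i − Σ_{j<i} ((v_i · u_j) / (u_j · u_j)) · u_j.

Step by step this gives:
  u_1 = (1, 0, 3, 2)
  u_2 = (-24/7, -1, -2/7, 15/7)
  u_3 = (-25/61, 102/61, 3/61, 8/61)

Orthogonality check:
  u_2 · u_1 = 0 (should be 0)
  u_3 · u_1 = 0 (should be 0)
  u_3 · u_2 = 0 (should be 0)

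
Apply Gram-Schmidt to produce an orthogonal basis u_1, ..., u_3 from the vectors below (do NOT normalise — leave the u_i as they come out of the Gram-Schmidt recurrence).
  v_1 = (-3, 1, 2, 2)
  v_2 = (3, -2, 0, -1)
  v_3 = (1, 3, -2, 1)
Orthogonal basis:
  u_1 = (-3, 1, 2, 2)
  u_2 = (5/6, -23/18, 13/9, 4/9)
  u_3 = (137/83, 133/83, -6/83, 145/83)

Apply the Gram-Schmidt recurrence
  u_1 = v_1
  u_i = v_i − Σ_{j<i} ((v_i · u_j) / (u_j · u_j)) · u_j.

Step by step this gives:
  u_1 = (-3, 1, 2, 2)
  u_2 = (5/6, -23/18, 13/9, 4/9)
  u_3 = (137/83, 133/83, -6/83, 145/83)

Orthogonality check:
  u_2 · u_1 = 0 (should be 0)
  u_3 · u_1 = 0 (should be 0)
  u_3 · u_2 = 0 (should be 0)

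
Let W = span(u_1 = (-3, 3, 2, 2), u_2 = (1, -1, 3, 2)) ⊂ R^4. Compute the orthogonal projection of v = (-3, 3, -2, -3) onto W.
proj_W(v) = (-538/187, 538/187, -558/187, -28/17)

Set up U = [u_1 | ... | u_2] ∈ R^(4×2). The projector onto W = col(U) is P = U (U^T U)^(-1) U^T.
Compute U^T U =
  [26, 4]
  [4, 15],
and U^T v = (8, -18).
Solve U^T U · c = U^T v for the coefficients: c = (96/187, -250/187). The projection is proj_W(v) = U c.
Check: (v - proj_W(v)) · u_1 = 0  (should be 0).
Check: (v - proj_W(v)) · u_2 = 0  (should be 0).
Result: proj_W(v) = (-538/187, 538/187, -558/187, -28/17).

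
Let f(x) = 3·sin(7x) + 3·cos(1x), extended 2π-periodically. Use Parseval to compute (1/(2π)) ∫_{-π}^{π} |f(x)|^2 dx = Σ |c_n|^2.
Σ |c_n|^2 = 9

Expand |f|^2 and use orthogonality of {sin(nx), cos(mx)} on [-π, π]:
  ∫_{-π}^{π} sin(nx)^2 dx = π, ∫ cos(mx)^2 dx = π, and cross terms integrate to 0.
So ∫_{-π}^{π} f(x)^2 dx = 3^2 · π + 3^2 · π = (9 + 9)π.
Divide by 2π: (9 + 9)/2 = 9.
By Parseval, this equals Σ |c_n|^2.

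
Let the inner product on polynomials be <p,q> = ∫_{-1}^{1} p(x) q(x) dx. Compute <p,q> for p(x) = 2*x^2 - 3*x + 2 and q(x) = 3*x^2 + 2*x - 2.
<p,q> = -124/15

Expand the product: p(x)·q(x) = 6*x^4 - 5*x^3 - 4*x^2 + 10*x - 4.
∫_{-1}^{1} of each monomial x^k gives [2/(k+1) if k even, 0 if k odd]. Integrating term-by-term (or equivalently evaluating the antiderivative F(x) = 6*x^5/5 - 5*x^4/4 - 4*x^3/3 + 5*x^2 - 4*x at the endpoints):
  F(1) − F(−1) = -23/60 − (473/60) = -124/15.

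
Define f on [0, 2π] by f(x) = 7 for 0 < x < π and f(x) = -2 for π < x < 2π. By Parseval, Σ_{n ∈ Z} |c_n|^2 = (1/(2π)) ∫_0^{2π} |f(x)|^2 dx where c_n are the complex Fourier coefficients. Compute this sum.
Σ |c_n|^2 = 53/2

Parseval equates the L^2 energy of f (normalised by 1/(2π)) with the ℓ^2 sum of its Fourier coefficients: (1/(2π)) ∫_0^{2π} |f|^2 = Σ |c_n|^2.
Compute the left side: (1/(2π)) [∫_0^π 7^2 dx + ∫_π^{2π} (-2)^2 dx] = (1/(2π)) · (49π + 4π) = (49 + 4)/2 = 53/2.
So Σ_{n ∈ Z} |c_n|^2 = 53/2.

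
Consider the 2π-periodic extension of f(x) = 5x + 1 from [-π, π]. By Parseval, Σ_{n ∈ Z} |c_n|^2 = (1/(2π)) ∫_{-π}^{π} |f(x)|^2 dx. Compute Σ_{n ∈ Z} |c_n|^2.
Σ |c_n|^2 = 25π^2/3 + 1

Expand and integrate term by term over [-π, π]:
  ∫ (5x)^2 dx = 25·(2π^3/3); ∫ 2·5·(1)·x dx = 0 (odd integrand); ∫ 1^2 dx = 1·2π.
So (1/(2π)) ∫_{-π}^{π} (5x + 1)^2 dx = 25π^2/3 + 1 = 25π^2/3 + 1.
Parseval ⇒ Σ |c_n|^2 = 25π^2/3 + 1.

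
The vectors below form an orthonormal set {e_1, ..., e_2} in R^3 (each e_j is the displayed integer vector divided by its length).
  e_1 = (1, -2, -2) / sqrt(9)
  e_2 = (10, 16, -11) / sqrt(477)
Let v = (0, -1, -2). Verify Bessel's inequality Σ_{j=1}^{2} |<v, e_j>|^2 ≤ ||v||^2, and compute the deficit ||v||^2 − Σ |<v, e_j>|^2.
Σ |<v, e_j>|^2 = 216/53; ||v||^2 = 5; deficit = 49/53

Write each e_j = u_j / sqrt(<u_j, u_j>) where u_j is the displayed integer vector. Then <v, e_j> = <v, u_j> / sqrt(<u_j, u_j>), so |<v, e_j>|^2 = <v, u_j>^2 / <u_j, u_j>.
Coefficients: <v, e_1> = 6/sqrt(9), <v, e_2> = 6/sqrt(477).
Square and sum: Σ |<v, e_j>|^2 = 216/53.
Compute ||v||^2 = v·v = 5.
Deficit = 5 − 216/53 = 49/53 ≥ 0, confirming Bessel's inequality. (The deficit equals ||v − Σ <v,e_j> e_j||^2, the squared distance from v to span{e_j}.)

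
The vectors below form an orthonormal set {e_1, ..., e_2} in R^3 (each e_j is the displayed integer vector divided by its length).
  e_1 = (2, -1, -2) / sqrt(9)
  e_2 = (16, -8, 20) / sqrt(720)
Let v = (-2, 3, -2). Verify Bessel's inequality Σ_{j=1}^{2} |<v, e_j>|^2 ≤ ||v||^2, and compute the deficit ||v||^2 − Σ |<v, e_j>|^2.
Σ |<v, e_j>|^2 = 69/5; ||v||^2 = 17; deficit = 16/5

Write each e_j = u_j / sqrt(<u_j, u_j>) where u_j is the displayed integer vector. Then <v, e_j> = <v, u_j> / sqrt(<u_j, u_j>), so |<v, e_j>|^2 = <v, u_j>^2 / <u_j, u_j>.
Coefficients: <v, e_1> = -3/sqrt(9), <v, e_2> = -96/sqrt(720).
Square and sum: Σ |<v, e_j>|^2 = 69/5.
Compute ||v||^2 = v·v = 17.
Deficit = 17 − 69/5 = 16/5 ≥ 0, confirming Bessel's inequality. (The deficit equals ||v − Σ <v,e_j> e_j||^2, the squared distance from v to span{e_j}.)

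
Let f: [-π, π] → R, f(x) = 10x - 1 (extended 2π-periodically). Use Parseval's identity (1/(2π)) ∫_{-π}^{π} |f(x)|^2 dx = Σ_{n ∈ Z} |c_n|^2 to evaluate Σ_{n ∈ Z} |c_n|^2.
Σ |c_n|^2 = 100π^2/3 + 1

Expand and integrate term by term over [-π, π]:
  ∫ (10x)^2 dx = 100·(2π^3/3); ∫ 2·10·(-1)·x dx = 0 (odd integrand); ∫ (-1)^2 dx = 1·2π.
So (1/(2π)) ∫_{-π}^{π} (10x - 1)^2 dx = 100π^2/3 + 1 = 100π^2/3 + 1.
Parseval ⇒ Σ |c_n|^2 = 100π^2/3 + 1.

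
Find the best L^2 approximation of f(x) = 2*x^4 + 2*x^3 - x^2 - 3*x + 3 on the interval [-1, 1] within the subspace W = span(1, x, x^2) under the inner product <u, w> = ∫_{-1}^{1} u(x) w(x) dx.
g(x) = 5*x^2/7 - 9*x/5 + 99/35

The best approximation g ∈ W is the orthogonal projection of f onto W. Writing g = a_0 + a_1 x + a_2 x^2, the coefficients solve the normal equations G · a = b where
  G_{ij} = <φ_i, φ_j> and b_i = <f, φ_i>, with φ_0 = 1, φ_1 = x, φ_2 = x^2.
G =
  [2, 0, 2/3]
  [0, 2/3, 0]
  [2/3, 0, 2/5],
b = (92/15, -6/5, 76/35).
Solving gives a_0 = 99/35, a_1 = -9/5, a_2 = 5/7, so
  g(x) = 5*x^2/7 - 9*x/5 + 99/35.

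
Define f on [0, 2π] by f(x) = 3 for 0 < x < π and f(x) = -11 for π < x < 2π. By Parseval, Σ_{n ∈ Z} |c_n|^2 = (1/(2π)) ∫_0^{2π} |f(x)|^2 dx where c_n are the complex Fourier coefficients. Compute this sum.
Σ |c_n|^2 = 65

Parseval equates the L^2 energy of f (normalised by 1/(2π)) with the ℓ^2 sum of its Fourier coefficients: (1/(2π)) ∫_0^{2π} |f|^2 = Σ |c_n|^2.
Compute the left side: (1/(2π)) [∫_0^π 3^2 dx + ∫_π^{2π} (-11)^2 dx] = (1/(2π)) · (9π + 121π) = (9 + 121)/2 = 65.
So Σ_{n ∈ Z} |c_n|^2 = 65.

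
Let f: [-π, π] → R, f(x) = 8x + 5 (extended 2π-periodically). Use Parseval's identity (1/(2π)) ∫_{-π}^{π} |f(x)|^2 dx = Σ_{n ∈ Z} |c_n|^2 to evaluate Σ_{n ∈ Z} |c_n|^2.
Σ |c_n|^2 = 64π^2/3 + 25

Expand and integrate term by term over [-π, π]:
  ∫ (8x)^2 dx = 64·(2π^3/3); ∫ 2·8·(5)·x dx = 0 (odd integrand); ∫ 5^2 dx = 25·2π.
So (1/(2π)) ∫_{-π}^{π} (8x + 5)^2 dx = 64π^2/3 + 25 = 64π^2/3 + 25.
Parseval ⇒ Σ |c_n|^2 = 64π^2/3 + 25.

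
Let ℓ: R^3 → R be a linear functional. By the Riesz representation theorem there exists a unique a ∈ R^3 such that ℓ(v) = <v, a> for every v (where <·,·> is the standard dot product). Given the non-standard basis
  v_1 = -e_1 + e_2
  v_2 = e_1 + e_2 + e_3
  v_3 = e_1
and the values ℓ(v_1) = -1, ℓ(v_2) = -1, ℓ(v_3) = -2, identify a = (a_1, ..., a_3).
a = (-2, -3, 4)

Write a = (a_1, ..., a_3) in the standard basis. For each basis vector v_i, ℓ(v_i) = <v_i, a> is a linear equation in the a_j's. Collect the n equations into a matrix system V a = ℓ, where row i of V is v_i (expressed in the standard basis). Since V is invertible (lower-triangular with 1s on the diagonal, up to permutation), solve by back-substitution:
  V =
[[-1, 1, 0],
 [1, 1, 1],
 [1, 0, 0]]
  V a = (-1, -1, -2)
Solving gives a = (-2, -3, 4).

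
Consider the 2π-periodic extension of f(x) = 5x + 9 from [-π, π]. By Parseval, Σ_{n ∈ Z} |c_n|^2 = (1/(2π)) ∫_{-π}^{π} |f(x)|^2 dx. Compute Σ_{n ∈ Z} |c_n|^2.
Σ |c_n|^2 = 25π^2/3 + 81

Expand and integrate term by term over [-π, π]:
  ∫ (5x)^2 dx = 25·(2π^3/3); ∫ 2·5·(9)·x dx = 0 (odd integrand); ∫ 9^2 dx = 81·2π.
So (1/(2π)) ∫_{-π}^{π} (5x + 9)^2 dx = 25π^2/3 + 81 = 25π^2/3 + 81.
Parseval ⇒ Σ |c_n|^2 = 25π^2/3 + 81.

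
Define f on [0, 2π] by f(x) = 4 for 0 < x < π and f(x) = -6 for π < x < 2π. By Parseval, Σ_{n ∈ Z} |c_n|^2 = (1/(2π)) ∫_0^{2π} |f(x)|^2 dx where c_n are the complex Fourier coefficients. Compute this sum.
Σ |c_n|^2 = 26

Parseval equates the L^2 energy of f (normalised by 1/(2π)) with the ℓ^2 sum of its Fourier coefficients: (1/(2π)) ∫_0^{2π} |f|^2 = Σ |c_n|^2.
Compute the left side: (1/(2π)) [∫_0^π 4^2 dx + ∫_π^{2π} (-6)^2 dx] = (1/(2π)) · (16π + 36π) = (16 + 36)/2 = 26.
So Σ_{n ∈ Z} |c_n|^2 = 26.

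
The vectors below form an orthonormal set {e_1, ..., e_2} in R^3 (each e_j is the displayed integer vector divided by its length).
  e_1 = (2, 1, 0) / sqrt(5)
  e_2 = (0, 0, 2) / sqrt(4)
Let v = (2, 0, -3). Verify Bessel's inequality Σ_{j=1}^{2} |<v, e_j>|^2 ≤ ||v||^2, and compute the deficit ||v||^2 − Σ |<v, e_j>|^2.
Σ |<v, e_j>|^2 = 61/5; ||v||^2 = 13; deficit = 4/5

Write each e_j = u_j / sqrt(<u_j, u_j>) where u_j is the displayed integer vector. Then <v, e_j> = <v, u_j> / sqrt(<u_j, u_j>), so |<v, e_j>|^2 = <v, u_j>^2 / <u_j, u_j>.
Coefficients: <v, e_1> = 4/sqrt(5), <v, e_2> = -6/sqrt(4).
Square and sum: Σ |<v, e_j>|^2 = 61/5.
Compute ||v||^2 = v·v = 13.
Deficit = 13 − 61/5 = 4/5 ≥ 0, confirming Bessel's inequality. (The deficit equals ||v − Σ <v,e_j> e_j||^2, the squared distance from v to span{e_j}.)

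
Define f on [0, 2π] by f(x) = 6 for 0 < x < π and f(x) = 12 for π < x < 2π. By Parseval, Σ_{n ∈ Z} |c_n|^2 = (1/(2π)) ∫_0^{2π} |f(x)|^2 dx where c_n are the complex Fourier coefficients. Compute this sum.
Σ |c_n|^2 = 90

Parseval equates the L^2 energy of f (normalised by 1/(2π)) with the ℓ^2 sum of its Fourier coefficients: (1/(2π)) ∫_0^{2π} |f|^2 = Σ |c_n|^2.
Compute the left side: (1/(2π)) [∫_0^π 6^2 dx + ∫_π^{2π} 12^2 dx] = (1/(2π)) · (36π + 144π) = (36 + 144)/2 = 90.
So Σ_{n ∈ Z} |c_n|^2 = 90.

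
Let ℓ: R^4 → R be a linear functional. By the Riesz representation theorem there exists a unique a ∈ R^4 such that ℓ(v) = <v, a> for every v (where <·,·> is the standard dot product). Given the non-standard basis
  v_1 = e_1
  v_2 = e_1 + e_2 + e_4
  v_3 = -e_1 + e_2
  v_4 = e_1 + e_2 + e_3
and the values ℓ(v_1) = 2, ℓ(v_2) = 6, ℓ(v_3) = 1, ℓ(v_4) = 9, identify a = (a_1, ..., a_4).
a = (2, 3, 4, 1)

Write a = (a_1, ..., a_4) in the standard basis. For each basis vector v_i, ℓ(v_i) = <v_i, a> is a linear equation in the a_j's. Collect the n equations into a matrix system V a = ℓ, where row i of V is v_i (expressed in the standard basis). Since V is invertible (lower-triangular with 1s on the diagonal, up to permutation), solve by back-substitution:
  V =
[[1, 0, 0, 0],
 [1, 1, 0, 1],
 [-1, 1, 0, 0],
 [1, 1, 1, 0]]
  V a = (2, 6, 1, 9)
Solving gives a = (2, 3, 4, 1).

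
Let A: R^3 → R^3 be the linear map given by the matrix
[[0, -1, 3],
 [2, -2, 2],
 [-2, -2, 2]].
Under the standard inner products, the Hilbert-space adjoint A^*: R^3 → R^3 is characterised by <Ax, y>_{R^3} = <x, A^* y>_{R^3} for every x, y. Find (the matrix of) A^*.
A^* = A^T =
[[0, 2, -2],
 [-1, -2, -2],
 [3, 2, 2]]

For real matrices with standard dot products, the defining identity <Ax, y> = <x, A^* y> gives (Ax)^T y = x^T (A^*) y, i.e. x^T A^T y = x^T (A^*) y. Since this holds for all x, y, we must have A^* = A^T. Therefore
A^* =
[[0, 2, -2],
 [-1, -2, -2],
 [3, 2, 2]].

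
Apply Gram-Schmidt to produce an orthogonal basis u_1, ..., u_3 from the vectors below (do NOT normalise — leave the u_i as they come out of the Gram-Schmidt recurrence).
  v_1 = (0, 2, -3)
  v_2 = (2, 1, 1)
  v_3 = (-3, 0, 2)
Orthogonal basis:
  u_1 = (0, 2, -3)
  u_2 = (2, 15/13, 10/13)
  u_3 = (-115/77, 138/77, 92/77)

Apply the Gram-Schmidt recurrence
  u_1 = v_1
  u_i = v_i − Σ_{j<i} ((v_i · u_j) / (u_j · u_j)) · u_j.

Step by step this gives:
  u_1 = (0, 2, -3)
  u_2 = (2, 15/13, 10/13)
  u_3 = (-115/77, 138/77, 92/77)

Orthogonality check:
  u_2 · u_1 = 0 (should be 0)
  u_3 · u_1 = 0 (should be 0)
  u_3 · u_2 = 0 (should be 0)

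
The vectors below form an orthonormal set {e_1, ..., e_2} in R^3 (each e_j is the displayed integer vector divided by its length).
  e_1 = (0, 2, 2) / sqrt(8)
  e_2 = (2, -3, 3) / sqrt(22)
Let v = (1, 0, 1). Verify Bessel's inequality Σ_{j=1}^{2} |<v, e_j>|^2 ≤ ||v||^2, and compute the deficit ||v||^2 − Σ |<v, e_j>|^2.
Σ |<v, e_j>|^2 = 18/11; ||v||^2 = 2; deficit = 4/11

Write each e_j = u_j / sqrt(<u_j, u_j>) where u_j is the displayed integer vector. Then <v, e_j> = <v, u_j> / sqrt(<u_j, u_j>), so |<v, e_j>|^2 = <v, u_j>^2 / <u_j, u_j>.
Coefficients: <v, e_1> = 2/sqrt(8), <v, e_2> = 5/sqrt(22).
Square and sum: Σ |<v, e_j>|^2 = 18/11.
Compute ||v||^2 = v·v = 2.
Deficit = 2 − 18/11 = 4/11 ≥ 0, confirming Bessel's inequality. (The deficit equals ||v − Σ <v,e_j> e_j||^2, the squared distance from v to span{e_j}.)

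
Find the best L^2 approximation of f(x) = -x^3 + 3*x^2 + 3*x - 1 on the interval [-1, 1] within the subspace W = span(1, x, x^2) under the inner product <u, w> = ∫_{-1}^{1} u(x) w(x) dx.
g(x) = 3*x^2 + 12*x/5 - 1

The best approximation g ∈ W is the orthogonal projection of f onto W. Writing g = a_0 + a_1 x + a_2 x^2, the coefficients solve the normal equations G · a = b where
  G_{ij} = <φ_i, φ_j> and b_i = <f, φ_i>, with φ_0 = 1, φ_1 = x, φ_2 = x^2.
G =
  [2, 0, 2/3]
  [0, 2/3, 0]
  [2/3, 0, 2/5],
b = (0, 8/5, 8/15).
Solving gives a_0 = -1, a_1 = 12/5, a_2 = 3, so
  g(x) = 3*x^2 + 12*x/5 - 1.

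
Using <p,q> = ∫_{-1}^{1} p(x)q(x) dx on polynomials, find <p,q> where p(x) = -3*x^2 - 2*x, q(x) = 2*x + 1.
<p,q> = -14/3

Expand the product: p(x)·q(x) = -6*x^3 - 7*x^2 - 2*x.
∫_{-1}^{1} of each monomial x^k gives [2/(k+1) if k even, 0 if k odd]. Integrating term-by-term (or equivalently evaluating the antiderivative F(x) = -3*x^4/2 - 7*x^3/3 - x^2 at the endpoints):
  F(1) − F(−1) = -29/6 − (-1/6) = -14/3.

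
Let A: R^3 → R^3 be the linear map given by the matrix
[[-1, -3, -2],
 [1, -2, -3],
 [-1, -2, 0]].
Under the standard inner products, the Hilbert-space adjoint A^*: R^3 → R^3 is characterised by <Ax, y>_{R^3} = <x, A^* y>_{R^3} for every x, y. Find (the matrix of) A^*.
A^* = A^T =
[[-1, 1, -1],
 [-3, -2, -2],
 [-2, -3, 0]]

For real matrices with standard dot products, the defining identity <Ax, y> = <x, A^* y> gives (Ax)^T y = x^T (A^*) y, i.e. x^T A^T y = x^T (A^*) y. Since this holds for all x, y, we must have A^* = A^T. Therefore
A^* =
[[-1, 1, -1],
 [-3, -2, -2],
 [-2, -3, 0]].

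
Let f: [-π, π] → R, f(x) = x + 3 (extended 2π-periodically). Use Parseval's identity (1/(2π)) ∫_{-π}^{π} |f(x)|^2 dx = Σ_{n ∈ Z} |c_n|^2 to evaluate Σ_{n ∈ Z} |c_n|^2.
Σ |c_n|^2 = π^2/3 + 9

Expand and integrate term by term over [-π, π]:
  ∫ (x)^2 dx = 1·(2π^3/3); ∫ 2·1·(3)·x dx = 0 (odd integrand); ∫ 3^2 dx = 9·2π.
So (1/(2π)) ∫_{-π}^{π} (x + 3)^2 dx = 1π^2/3 + 9 = π^2/3 + 9.
Parseval ⇒ Σ |c_n|^2 = π^2/3 + 9.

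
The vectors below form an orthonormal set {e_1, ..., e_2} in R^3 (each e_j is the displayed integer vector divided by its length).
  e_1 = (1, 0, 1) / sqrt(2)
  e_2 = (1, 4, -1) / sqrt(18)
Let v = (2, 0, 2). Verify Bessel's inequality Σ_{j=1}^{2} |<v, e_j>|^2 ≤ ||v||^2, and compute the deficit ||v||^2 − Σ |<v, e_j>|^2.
Σ |<v, e_j>|^2 = 8; ||v||^2 = 8; deficit = 0

Write each e_j = u_j / sqrt(<u_j, u_j>) where u_j is the displayed integer vector. Then <v, e_j> = <v, u_j> / sqrt(<u_j, u_j>), so |<v, e_j>|^2 = <v, u_j>^2 / <u_j, u_j>.
Coefficients: <v, e_1> = 4/sqrt(2), <v, e_2> = 0/sqrt(18).
Square and sum: Σ |<v, e_j>|^2 = 8.
Compute ||v||^2 = v·v = 8.
Deficit = 8 − 8 = 0 ≥ 0, confirming Bessel's inequality. (The deficit equals ||v − Σ <v,e_j> e_j||^2, the squared distance from v to span{e_j}.)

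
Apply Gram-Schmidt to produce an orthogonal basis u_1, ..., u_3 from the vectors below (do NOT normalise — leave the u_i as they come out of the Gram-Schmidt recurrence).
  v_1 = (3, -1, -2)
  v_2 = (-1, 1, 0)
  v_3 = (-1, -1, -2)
Orthogonal basis:
  u_1 = (3, -1, -2)
  u_2 = (-1/7, 5/7, -4/7)
  u_3 = (-4/3, -4/3, -4/3)

Apply the Gram-Schmidt recurrence
  u_1 = v_1
  u_i = v_i − Σ_{j<i} ((v_i · u_j) / (u_j · u_j)) · u_j.

Step by step this gives:
  u_1 = (3, -1, -2)
  u_2 = (-1/7, 5/7, -4/7)
  u_3 = (-4/3, -4/3, -4/3)

Orthogonality check:
  u_2 · u_1 = 0 (should be 0)
  u_3 · u_1 = 0 (should be 0)
  u_3 · u_2 = 0 (should be 0)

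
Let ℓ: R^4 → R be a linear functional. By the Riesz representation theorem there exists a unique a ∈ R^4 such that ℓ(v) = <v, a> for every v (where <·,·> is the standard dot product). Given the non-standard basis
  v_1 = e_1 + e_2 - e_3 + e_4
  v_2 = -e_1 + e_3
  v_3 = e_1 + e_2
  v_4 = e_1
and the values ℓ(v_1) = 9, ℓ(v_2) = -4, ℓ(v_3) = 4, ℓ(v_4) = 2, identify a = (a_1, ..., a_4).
a = (2, 2, -2, 3)

Write a = (a_1, ..., a_4) in the standard basis. For each basis vector v_i, ℓ(v_i) = <v_i, a> is a linear equation in the a_j's. Collect the n equations into a matrix system V a = ℓ, where row i of V is v_i (expressed in the standard basis). Since V is invertible (lower-triangular with 1s on the diagonal, up to permutation), solve by back-substitution:
  V =
[[1, 1, -1, 1],
 [-1, 0, 1, 0],
 [1, 1, 0, 0],
 [1, 0, 0, 0]]
  V a = (9, -4, 4, 2)
Solving gives a = (2, 2, -2, 3).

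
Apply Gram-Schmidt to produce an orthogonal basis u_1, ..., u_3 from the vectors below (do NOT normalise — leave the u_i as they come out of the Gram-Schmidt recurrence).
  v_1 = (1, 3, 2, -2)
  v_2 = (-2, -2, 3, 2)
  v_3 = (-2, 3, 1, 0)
Orthogonal basis:
  u_1 = (1, 3, 2, -2)
  u_2 = (-5/3, -1, 11/3, 4/3)
  u_3 = (-245/114, 65/38, -44/57, 41/57)

Apply the Gram-Schmidt recurrence
  u_1 = v_1
  u_i = v_i − Σ_{j<i} ((v_i · u_j) / (u_j · u_j)) · u_j.

Step by step this gives:
  u_1 = (1, 3, 2, -2)
  u_2 = (-5/3, -1, 11/3, 4/3)
  u_3 = (-245/114, 65/38, -44/57, 41/57)

Orthogonality check:
  u_2 · u_1 = 0 (should be 0)
  u_3 · u_1 = 0 (should be 0)
  u_3 · u_2 = 0 (should be 0)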